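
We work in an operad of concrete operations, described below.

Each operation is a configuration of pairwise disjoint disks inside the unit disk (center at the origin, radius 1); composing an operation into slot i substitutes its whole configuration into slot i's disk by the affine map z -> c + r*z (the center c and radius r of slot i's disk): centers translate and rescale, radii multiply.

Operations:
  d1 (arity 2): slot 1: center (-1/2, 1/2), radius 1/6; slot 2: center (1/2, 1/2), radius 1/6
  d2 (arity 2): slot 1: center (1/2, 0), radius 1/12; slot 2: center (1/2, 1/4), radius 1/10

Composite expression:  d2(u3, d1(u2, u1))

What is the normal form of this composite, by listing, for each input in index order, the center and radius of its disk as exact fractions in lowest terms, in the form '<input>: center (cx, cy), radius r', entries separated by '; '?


u1: center (11/20, 3/10), radius 1/60; u2: center (9/20, 3/10), radius 1/60; u3: center (1/2, 0), radius 1/12

Affine substitution under d2: radii multiply and u-centers shift.
input u3: applying the 1 nested substitution gives center (1/2, 0), radius 1/12
input u2: applying the 2 nested substitutions gives center (9/20, 3/10), radius 1/60
input u1: applying the 2 nested substitutions gives center (11/20, 3/10), radius 1/60


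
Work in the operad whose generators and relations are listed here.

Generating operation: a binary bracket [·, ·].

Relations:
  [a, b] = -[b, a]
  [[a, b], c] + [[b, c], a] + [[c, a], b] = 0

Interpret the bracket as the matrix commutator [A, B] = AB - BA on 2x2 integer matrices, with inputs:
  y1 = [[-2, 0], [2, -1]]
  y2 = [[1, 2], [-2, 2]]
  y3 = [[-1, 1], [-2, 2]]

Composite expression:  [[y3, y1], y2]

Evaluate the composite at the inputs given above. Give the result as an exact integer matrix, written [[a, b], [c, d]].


[[-18, 9], [0, 18]]

[y3, y1] = [[2, 1], [8, -2]]
[[y3, y1], y2] = [[-18, 9], [0, 18]]


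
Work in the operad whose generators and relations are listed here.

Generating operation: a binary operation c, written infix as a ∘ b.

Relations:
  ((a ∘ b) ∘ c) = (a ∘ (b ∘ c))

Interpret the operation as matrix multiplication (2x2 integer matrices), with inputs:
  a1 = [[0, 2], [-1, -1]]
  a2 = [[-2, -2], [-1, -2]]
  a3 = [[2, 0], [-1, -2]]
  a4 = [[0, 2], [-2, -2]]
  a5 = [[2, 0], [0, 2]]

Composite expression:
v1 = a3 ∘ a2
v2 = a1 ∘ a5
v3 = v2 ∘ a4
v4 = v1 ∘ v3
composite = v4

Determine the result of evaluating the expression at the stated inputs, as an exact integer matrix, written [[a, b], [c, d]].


(a3 ∘ a2) = [[-4, -4], [4, 6]]
(a1 ∘ a5) = [[0, 4], [-2, -2]]
((a1 ∘ a5) ∘ a4) = [[-8, -8], [4, 0]]
((a3 ∘ a2) ∘ ((a1 ∘ a5) ∘ a4)) = [[16, 32], [-8, -32]]

[[16, 32], [-8, -32]]


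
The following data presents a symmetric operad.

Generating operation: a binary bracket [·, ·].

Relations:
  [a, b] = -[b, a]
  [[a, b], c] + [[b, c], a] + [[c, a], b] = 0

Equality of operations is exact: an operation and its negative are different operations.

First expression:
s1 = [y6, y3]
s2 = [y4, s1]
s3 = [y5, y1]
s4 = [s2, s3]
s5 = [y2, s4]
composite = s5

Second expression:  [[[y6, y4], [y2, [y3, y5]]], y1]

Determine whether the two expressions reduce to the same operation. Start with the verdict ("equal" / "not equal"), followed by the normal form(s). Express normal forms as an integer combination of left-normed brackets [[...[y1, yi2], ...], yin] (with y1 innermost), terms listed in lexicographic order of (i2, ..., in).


not equal — first -[[[[[y1, y5], y3], y6], y4], y2] + [[[[[y1, y5], y4], y3], y6], y2] - [[[[[y1, y5], y4], y6], y3], y2] + [[[[[y1, y5], y6], y3], y4], y2], second -[[[[[y1, y2], y3], y5], y4], y6] + [[[[[y1, y2], y3], y5], y6], y4] + [[[[[y1, y2], y5], y3], y4], y6] - [[[[[y1, y2], y5], y3], y6], y4] + [[[[[y1, y3], y5], y2], y4], y6] - [[[[[y1, y3], y5], y2], y6], y4] + [[[[[y1, y4], y6], y2], y3], y5] - [[[[[y1, y4], y6], y2], y5], y3] - [[[[[y1, y4], y6], y3], y5], y2] + [[[[[y1, y4], y6], y5], y3], y2] - [[[[[y1, y5], y3], y2], y4], y6] + [[[[[y1, y5], y3], y2], y6], y4] - [[[[[y1, y6], y4], y2], y3], y5] + [[[[[y1, y6], y4], y2], y5], y3] + [[[[[y1, y6], y4], y3], y5], y2] - [[[[[y1, y6], y4], y5], y3], y2]

The first composite normalizes to -[[[[[y1, y5], y3], y6], y4], y2] + [[[[[y1, y5], y4], y3], y6], y2] - [[[[[y1, y5], y4], y6], y3], y2] + [[[[[y1, y5], y6], y3], y4], y2]
The second composite normalizes to -[[[[[y1, y2], y3], y5], y4], y6] + [[[[[y1, y2], y3], y5], y6], y4] + [[[[[y1, y2], y5], y3], y4], y6] - [[[[[y1, y2], y5], y3], y6], y4] + [[[[[y1, y3], y5], y2], y4], y6] - [[[[[y1, y3], y5], y2], y6], y4] + [[[[[y1, y4], y6], y2], y3], y5] - [[[[[y1, y4], y6], y2], y5], y3] - [[[[[y1, y4], y6], y3], y5], y2] + [[[[[y1, y4], y6], y5], y3], y2] - [[[[[y1, y5], y3], y2], y4], y6] + [[[[[y1, y5], y3], y2], y6], y4] - [[[[[y1, y6], y4], y2], y3], y5] + [[[[[y1, y6], y4], y2], y5], y3] + [[[[[y1, y6], y4], y3], y5], y2] - [[[[[y1, y6], y4], y5], y3], y2]
Distinct normal forms: not equal.


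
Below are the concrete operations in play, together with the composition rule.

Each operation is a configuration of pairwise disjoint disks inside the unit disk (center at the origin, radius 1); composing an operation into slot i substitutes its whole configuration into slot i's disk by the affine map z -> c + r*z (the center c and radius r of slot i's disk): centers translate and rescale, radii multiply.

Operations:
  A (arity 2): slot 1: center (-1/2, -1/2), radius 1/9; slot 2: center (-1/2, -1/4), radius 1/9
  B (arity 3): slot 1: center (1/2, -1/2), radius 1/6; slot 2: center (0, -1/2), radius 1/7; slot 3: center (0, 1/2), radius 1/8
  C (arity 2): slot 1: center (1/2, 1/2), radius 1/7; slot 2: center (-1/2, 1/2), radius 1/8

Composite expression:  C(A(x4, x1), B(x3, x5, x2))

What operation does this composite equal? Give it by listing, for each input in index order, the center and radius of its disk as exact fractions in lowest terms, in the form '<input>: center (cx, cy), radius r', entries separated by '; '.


x1: center (3/7, 13/28), radius 1/63; x2: center (-1/2, 9/16), radius 1/64; x3: center (-7/16, 7/16), radius 1/48; x4: center (3/7, 3/7), radius 1/63; x5: center (-1/2, 7/16), radius 1/56

Below C, radii multiply path by path; the x-disk centers shift.
x4: after 2 affine steps, its disk has center (3/7, 3/7), radius 1/63
x1: after 2 affine steps, its disk has center (3/7, 13/28), radius 1/63
x3: after 2 affine steps, its disk has center (-7/16, 7/16), radius 1/48
x5: after 2 affine steps, its disk has center (-1/2, 7/16), radius 1/56
x2: after 2 affine steps, its disk has center (-1/2, 9/16), radius 1/64


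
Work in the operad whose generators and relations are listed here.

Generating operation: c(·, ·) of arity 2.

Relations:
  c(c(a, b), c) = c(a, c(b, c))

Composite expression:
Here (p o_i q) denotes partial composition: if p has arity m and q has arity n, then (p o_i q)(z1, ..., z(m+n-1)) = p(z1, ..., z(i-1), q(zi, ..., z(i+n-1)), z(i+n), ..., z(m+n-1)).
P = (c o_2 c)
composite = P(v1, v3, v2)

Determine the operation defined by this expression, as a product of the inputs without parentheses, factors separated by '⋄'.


v1 ⋄ v3 ⋄ v2

The c-tree's shape is irrelevant; the v-reading-order decides.
c(v3, v2) linearizes to v3 ⋄ v2
c(v1, c(v3, v2)) linearizes to v1 ⋄ v3 ⋄ v2


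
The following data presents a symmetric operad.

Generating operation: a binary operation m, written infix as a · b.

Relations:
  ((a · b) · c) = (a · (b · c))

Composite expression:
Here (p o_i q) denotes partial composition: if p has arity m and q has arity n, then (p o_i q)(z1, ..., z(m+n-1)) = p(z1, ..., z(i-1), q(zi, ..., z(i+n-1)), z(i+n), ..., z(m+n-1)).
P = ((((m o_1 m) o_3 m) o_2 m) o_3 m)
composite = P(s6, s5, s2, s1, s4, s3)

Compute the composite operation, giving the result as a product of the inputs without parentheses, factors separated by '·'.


s6 · s5 · s2 · s1 · s4 · s3


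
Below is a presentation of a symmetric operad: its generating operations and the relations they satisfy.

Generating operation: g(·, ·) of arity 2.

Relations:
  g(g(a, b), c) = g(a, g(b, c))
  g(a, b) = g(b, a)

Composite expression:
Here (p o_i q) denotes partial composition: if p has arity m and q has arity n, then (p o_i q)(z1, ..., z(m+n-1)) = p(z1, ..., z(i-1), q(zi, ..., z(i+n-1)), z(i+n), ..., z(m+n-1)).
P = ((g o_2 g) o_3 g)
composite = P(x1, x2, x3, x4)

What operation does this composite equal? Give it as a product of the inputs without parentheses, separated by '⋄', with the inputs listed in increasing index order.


x1 ⋄ x2 ⋄ x3 ⋄ x4

Both nesting and order wash out for g; what remains is which x's occur.
g(x3, x4) reduces to x3 ⋄ x4
g(x2, g(x3, x4)) reduces to x2 ⋄ x3 ⋄ x4
g(x1, g(x2, g(x3, x4))) reduces to x1 ⋄ x2 ⋄ x3 ⋄ x4
rearranged into index order: x1 ⋄ x2 ⋄ x3 ⋄ x4


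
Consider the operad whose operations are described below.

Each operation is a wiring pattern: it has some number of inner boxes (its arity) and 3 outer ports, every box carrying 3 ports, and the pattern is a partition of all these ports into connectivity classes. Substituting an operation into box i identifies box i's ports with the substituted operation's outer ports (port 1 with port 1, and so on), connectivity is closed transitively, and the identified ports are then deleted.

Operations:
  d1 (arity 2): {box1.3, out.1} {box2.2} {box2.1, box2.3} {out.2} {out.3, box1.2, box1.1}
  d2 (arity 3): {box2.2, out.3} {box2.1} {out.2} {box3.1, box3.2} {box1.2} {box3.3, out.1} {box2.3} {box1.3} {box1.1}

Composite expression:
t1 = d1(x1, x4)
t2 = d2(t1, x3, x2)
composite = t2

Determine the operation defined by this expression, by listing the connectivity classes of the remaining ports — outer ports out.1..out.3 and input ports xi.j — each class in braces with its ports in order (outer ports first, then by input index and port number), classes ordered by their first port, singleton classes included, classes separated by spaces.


{out.1, x2.3} {out.2} {out.3, x3.2} {x1.1, x1.2} {x1.3} {x2.1, x2.2} {x3.1} {x3.3} {x4.1, x4.3} {x4.2}


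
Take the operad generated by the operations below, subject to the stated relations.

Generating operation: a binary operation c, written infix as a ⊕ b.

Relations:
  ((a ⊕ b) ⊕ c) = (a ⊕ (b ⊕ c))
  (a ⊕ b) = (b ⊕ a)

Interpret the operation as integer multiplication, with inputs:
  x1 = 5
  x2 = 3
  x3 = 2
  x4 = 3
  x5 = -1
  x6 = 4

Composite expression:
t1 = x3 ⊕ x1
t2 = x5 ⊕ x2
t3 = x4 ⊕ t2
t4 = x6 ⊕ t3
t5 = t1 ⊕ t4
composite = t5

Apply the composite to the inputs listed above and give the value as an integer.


-360


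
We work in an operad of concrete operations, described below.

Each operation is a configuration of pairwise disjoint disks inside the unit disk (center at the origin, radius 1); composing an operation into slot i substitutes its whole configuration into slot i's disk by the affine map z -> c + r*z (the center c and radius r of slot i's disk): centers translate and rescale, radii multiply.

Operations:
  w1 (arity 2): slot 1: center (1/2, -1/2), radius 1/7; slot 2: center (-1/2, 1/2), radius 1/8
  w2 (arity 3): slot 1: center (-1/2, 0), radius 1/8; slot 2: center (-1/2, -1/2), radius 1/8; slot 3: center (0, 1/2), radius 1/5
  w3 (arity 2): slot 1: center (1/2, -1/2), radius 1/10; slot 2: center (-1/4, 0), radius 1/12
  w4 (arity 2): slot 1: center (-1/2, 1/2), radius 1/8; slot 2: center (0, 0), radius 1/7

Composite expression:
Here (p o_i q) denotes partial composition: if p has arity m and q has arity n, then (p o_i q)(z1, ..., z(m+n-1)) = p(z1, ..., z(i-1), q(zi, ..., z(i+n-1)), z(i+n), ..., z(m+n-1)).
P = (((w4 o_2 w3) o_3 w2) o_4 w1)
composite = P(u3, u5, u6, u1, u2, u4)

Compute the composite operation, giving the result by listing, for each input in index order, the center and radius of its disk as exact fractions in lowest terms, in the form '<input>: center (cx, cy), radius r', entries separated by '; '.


u1: center (-55/1344, -3/448), radius 1/4704; u2: center (-19/448, -1/192), radius 1/5376; u3: center (-1/2, 1/2), radius 1/8; u4: center (-1/28, 1/168), radius 1/420; u5: center (1/14, -1/14), radius 1/70; u6: center (-1/24, 0), radius 1/672

Nesting under w4 composes maps z -> c + r*z down each u-path.
u3: after 1 affine step, its disk has center (-1/2, 1/2), radius 1/8
u5: after 2 affine steps, its disk has center (1/14, -1/14), radius 1/70
u6: after 3 affine steps, its disk has center (-1/24, 0), radius 1/672
u1: after 4 affine steps, its disk has center (-55/1344, -3/448), radius 1/4704
u2: after 4 affine steps, its disk has center (-19/448, -1/192), radius 1/5376
u4: after 3 affine steps, its disk has center (-1/28, 1/168), radius 1/420


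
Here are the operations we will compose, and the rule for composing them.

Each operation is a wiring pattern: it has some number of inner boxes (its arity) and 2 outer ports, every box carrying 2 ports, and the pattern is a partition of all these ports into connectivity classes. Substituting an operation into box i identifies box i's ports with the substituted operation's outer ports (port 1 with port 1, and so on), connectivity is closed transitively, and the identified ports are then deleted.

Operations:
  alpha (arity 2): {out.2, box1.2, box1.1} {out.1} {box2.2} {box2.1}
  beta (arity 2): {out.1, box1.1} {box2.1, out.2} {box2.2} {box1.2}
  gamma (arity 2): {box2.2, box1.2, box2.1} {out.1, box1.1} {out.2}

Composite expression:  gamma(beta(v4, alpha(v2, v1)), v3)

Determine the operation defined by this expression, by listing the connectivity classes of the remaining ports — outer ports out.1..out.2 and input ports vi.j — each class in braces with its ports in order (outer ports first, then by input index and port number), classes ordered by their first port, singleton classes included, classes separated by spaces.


{out.1, v4.1} {out.2} {v1.1} {v1.2} {v2.1, v2.2} {v3.1, v3.2} {v4.2}

Connectivity passes through glued gamma-boundaries; trace each wire chain.
stage alpha: inputs (v2, v1), connectivity {out.1} {out.2, v2.1, v2.2} {v1.1} {v1.2}, out.j its boundary
stage beta: inputs (v4, v2, v1), connectivity {out.1, v4.1} {out.2} {v1.1} {v1.2} {v2.1, v2.2} {v4.2}, out.j its boundary
stage gamma: inputs (v4, v2, v1, v3), connectivity {out.1, v4.1} {out.2} {v1.1} {v1.2} {v2.1, v2.2} {v3.1, v3.2} {v4.2}, out.j its boundary


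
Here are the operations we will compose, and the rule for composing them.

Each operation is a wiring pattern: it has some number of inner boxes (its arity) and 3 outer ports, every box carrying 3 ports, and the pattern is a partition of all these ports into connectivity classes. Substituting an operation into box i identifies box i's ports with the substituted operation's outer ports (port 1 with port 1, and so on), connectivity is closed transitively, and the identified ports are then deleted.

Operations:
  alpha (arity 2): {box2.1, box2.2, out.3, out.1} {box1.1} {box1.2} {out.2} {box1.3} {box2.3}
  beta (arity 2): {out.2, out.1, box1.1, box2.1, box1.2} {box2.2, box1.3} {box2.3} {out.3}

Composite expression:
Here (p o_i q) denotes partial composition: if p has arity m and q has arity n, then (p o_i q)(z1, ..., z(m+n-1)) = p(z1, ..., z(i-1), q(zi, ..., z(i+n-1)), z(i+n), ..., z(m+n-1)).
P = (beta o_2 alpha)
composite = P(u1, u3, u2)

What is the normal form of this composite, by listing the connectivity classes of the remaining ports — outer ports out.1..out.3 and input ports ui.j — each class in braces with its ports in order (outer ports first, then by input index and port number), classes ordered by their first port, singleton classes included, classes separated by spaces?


{out.1, out.2, u1.1, u1.2, u2.1, u2.2} {out.3} {u1.3} {u2.3} {u3.1} {u3.2} {u3.3}

Reachability decides: close wires over beta-identified ports.
after alpha, the pattern on (u3, u2) reads {out.1, out.3, u2.1, u2.2} {out.2} {u2.3} {u3.1} {u3.2} {u3.3} (out.j = its outer ports)
after beta, the pattern on (u1, u3, u2) reads {out.1, out.2, u1.1, u1.2, u2.1, u2.2} {out.3} {u1.3} {u2.3} {u3.1} {u3.2} {u3.3} (out.j = its outer ports)


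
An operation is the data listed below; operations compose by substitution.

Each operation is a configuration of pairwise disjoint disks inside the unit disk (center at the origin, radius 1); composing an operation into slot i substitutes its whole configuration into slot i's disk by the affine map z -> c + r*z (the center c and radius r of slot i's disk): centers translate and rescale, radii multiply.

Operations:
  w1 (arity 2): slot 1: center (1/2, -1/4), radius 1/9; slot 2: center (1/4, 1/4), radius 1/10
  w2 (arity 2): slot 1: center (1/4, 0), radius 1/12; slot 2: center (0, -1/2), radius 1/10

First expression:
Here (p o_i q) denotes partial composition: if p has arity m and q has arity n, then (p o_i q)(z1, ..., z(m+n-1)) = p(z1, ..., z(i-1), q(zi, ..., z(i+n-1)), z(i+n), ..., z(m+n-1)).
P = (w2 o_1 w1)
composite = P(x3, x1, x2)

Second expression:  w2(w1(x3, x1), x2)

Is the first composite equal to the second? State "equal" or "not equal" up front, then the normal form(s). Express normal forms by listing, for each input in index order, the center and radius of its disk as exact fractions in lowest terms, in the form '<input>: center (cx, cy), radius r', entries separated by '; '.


equal; both compose to x1: center (13/48, 1/48), radius 1/120; x2: center (0, -1/2), radius 1/10; x3: center (7/24, -1/48), radius 1/108

Reducing the first expression gives x1: center (13/48, 1/48), radius 1/120; x2: center (0, -1/2), radius 1/10; x3: center (7/24, -1/48), radius 1/108
Reducing the second expression gives x1: center (13/48, 1/48), radius 1/120; x2: center (0, -1/2), radius 1/10; x3: center (7/24, -1/48), radius 1/108
Same normal form: equal.


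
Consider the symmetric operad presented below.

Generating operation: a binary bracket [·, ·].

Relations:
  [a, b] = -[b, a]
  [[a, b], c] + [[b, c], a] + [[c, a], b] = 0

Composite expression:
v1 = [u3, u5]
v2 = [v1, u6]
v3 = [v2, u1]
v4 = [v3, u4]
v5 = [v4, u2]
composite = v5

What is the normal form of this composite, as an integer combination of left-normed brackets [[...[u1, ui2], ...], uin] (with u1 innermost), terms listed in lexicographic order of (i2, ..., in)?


Left-normed coefficients sit on the u1-initial expansion words.
Composite bracket: [[[[[u3, u5], u6], u1], u4], u2]
Applying ab - ba throughout gives 32 signed words (2^5 = 32).
Only words starting with u1 matter:
  word u1u3u5u6u4u2 has sign -1, contributing -[[[[[u1, u3], u5], u6], u4], u2]
  word u1u5u3u6u4u2 has sign +1, contributing +[[[[[u1, u5], u3], u6], u4], u2]
  word u1u6u3u5u4u2 has sign +1, contributing +[[[[[u1, u6], u3], u5], u4], u2]
  word u1u6u5u3u4u2 has sign -1, contributing -[[[[[u1, u6], u5], u3], u4], u2]

-[[[[[u1, u3], u5], u6], u4], u2] + [[[[[u1, u5], u3], u6], u4], u2] + [[[[[u1, u6], u3], u5], u4], u2] - [[[[[u1, u6], u5], u3], u4], u2]


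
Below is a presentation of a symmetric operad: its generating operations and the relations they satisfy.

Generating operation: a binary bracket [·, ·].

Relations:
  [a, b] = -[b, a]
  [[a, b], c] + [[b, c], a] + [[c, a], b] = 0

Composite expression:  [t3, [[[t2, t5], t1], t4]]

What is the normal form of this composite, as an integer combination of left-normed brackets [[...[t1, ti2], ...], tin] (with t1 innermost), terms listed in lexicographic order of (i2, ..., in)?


[[[[t1, t2], t5], t4], t3] - [[[[t1, t5], t2], t4], t3]

Left-normed coefficients sit on the t1-initial expansion words.
Composite bracket: [t3, [[[t2, t5], t1], t4]]
The bracket unfolds into 16 signed words via [a, b] = ab - ba (2^4 = 16).
Collect the words opening with t1:
  the word t1t2t5t4t3 carries sign +1 and contributes +[[[[t1, t2], t5], t4], t3]
  the word t1t5t2t4t3 carries sign -1 and contributes -[[[[t1, t5], t2], t4], t3]


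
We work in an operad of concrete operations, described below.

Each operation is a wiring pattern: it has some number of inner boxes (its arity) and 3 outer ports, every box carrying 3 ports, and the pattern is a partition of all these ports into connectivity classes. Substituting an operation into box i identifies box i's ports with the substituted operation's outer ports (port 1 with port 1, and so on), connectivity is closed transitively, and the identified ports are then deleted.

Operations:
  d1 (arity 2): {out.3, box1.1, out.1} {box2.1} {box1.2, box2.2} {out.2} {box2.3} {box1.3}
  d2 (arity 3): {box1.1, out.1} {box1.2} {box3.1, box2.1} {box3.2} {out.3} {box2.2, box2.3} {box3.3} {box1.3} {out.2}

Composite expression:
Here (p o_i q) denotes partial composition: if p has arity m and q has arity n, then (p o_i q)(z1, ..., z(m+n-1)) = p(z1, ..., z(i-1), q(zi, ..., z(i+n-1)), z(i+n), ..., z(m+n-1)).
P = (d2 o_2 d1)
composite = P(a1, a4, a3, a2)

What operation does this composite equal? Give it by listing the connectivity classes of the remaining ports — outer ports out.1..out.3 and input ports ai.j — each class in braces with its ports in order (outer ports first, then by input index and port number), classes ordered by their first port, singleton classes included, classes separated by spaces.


{out.1, a1.1} {out.2} {out.3} {a1.2} {a1.3} {a2.1, a4.1} {a2.2} {a2.3} {a3.1} {a3.2, a4.2} {a3.3} {a4.3}


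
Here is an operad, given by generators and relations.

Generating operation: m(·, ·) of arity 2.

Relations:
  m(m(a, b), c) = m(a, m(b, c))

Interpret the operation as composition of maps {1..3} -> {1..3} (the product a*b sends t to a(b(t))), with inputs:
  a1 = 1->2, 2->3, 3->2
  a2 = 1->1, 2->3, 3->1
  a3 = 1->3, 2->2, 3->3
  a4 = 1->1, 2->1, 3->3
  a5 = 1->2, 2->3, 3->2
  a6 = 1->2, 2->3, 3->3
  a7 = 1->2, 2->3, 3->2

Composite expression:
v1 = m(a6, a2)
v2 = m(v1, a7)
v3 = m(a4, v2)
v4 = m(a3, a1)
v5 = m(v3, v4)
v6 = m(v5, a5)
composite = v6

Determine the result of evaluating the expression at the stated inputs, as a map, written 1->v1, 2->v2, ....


1->3, 2->1, 3->3

m(a6, a2) = 1->2, 2->3, 3->2
m(m(a6, a2), a7) = 1->3, 2->2, 3->3
m(a4, m(m(a6, a2), a7)) = 1->3, 2->1, 3->3
m(a3, a1) = 1->2, 2->3, 3->2
m(m(a4, m(m(a6, a2), a7)), m(a3, a1)) = 1->1, 2->3, 3->1
m(m(m(a4, m(m(a6, a2), a7)), m(a3, a1)), a5) = 1->3, 2->1, 3->3


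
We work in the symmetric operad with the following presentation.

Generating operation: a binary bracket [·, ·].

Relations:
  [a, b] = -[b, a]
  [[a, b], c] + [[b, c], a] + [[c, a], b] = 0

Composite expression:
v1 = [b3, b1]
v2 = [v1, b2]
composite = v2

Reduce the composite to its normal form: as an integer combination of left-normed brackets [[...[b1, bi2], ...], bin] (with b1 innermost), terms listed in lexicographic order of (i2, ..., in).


-[[b1, b3], b2]

In the tensor algebra, words opening b1 carry the b1-anchored form.
Composite bracket: [[b3, b1], b2]
Full expansion: 4 signed words from ab - ba (2^2 = 4).
Coefficients come from the b1-initial words:
  word b1b3b2 has sign -1, contributing -[[b1, b3], b2]


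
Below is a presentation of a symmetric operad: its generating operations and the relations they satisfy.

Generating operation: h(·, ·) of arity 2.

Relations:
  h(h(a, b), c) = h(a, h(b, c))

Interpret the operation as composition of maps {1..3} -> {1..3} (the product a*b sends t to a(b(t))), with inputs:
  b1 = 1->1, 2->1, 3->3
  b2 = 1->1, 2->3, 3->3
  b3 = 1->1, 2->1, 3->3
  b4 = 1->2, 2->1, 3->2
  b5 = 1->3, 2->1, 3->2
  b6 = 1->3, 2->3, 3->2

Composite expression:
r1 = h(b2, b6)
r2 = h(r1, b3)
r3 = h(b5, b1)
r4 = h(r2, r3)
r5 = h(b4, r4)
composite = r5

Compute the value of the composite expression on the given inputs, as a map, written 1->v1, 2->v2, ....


1->2, 2->2, 3->2

h(b2, b6) = 1->3, 2->3, 3->3
h(h(b2, b6), b3) = 1->3, 2->3, 3->3
h(b5, b1) = 1->3, 2->3, 3->2
h(h(h(b2, b6), b3), h(b5, b1)) = 1->3, 2->3, 3->3
h(b4, h(h(h(b2, b6), b3), h(b5, b1))) = 1->2, 2->2, 3->2


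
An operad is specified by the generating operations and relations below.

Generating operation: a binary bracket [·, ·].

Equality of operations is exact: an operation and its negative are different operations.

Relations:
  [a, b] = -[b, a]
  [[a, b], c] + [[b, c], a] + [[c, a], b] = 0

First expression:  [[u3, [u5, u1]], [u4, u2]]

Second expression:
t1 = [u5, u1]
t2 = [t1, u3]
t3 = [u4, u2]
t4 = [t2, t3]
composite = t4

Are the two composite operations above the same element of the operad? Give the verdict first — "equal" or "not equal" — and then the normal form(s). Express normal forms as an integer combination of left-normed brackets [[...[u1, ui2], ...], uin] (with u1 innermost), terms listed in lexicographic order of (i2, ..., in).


The first expression, normalized: -[[[[u1, u5], u3], u2], u4] + [[[[u1, u5], u3], u4], u2]
The second expression, normalized: [[[[u1, u5], u3], u2], u4] - [[[[u1, u5], u3], u4], u2]
Distinct normal forms: not equal.

not equal — first -[[[[u1, u5], u3], u2], u4] + [[[[u1, u5], u3], u4], u2], second [[[[u1, u5], u3], u2], u4] - [[[[u1, u5], u3], u4], u2]


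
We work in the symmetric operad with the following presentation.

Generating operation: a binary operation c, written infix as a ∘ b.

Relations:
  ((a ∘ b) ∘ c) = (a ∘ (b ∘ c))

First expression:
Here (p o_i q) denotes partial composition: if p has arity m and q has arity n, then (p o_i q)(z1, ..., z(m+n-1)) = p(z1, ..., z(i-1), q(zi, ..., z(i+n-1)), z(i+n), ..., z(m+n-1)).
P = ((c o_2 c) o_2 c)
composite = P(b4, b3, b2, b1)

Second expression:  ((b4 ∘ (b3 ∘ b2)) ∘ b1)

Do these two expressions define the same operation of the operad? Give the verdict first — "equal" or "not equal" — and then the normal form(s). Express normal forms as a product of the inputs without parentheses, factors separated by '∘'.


The first expression, normalized: b4 ∘ b3 ∘ b2 ∘ b1
The second expression, normalized: b4 ∘ b3 ∘ b2 ∘ b1
Same normal form: equal.

equal: each reduces to b4 ∘ b3 ∘ b2 ∘ b1


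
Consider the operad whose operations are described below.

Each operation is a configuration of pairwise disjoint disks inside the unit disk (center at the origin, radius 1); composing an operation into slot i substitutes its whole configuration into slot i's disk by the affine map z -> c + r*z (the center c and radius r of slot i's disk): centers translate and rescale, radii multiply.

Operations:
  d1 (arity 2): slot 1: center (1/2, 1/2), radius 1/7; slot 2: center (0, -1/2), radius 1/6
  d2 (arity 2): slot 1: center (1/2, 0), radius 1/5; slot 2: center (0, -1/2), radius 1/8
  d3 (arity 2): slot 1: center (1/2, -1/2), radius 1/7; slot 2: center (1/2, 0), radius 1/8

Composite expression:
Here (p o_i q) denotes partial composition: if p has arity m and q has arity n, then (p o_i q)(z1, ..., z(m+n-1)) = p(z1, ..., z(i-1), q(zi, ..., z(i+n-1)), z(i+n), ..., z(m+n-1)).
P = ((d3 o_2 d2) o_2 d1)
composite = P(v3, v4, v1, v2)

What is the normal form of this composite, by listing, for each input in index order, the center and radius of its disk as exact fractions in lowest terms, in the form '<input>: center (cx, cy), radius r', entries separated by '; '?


v1: center (9/16, -1/80), radius 1/240; v2: center (1/2, -1/16), radius 1/64; v3: center (1/2, -1/2), radius 1/7; v4: center (23/40, 1/80), radius 1/280

Follow each v-input down from d3: c' goes to c + r*c', radius to r*r'.
v3: after 1 affine step, its disk has center (1/2, -1/2), radius 1/7
v4: after 3 affine steps, its disk has center (23/40, 1/80), radius 1/280
v1: after 3 affine steps, its disk has center (9/16, -1/80), radius 1/240
v2: after 2 affine steps, its disk has center (1/2, -1/16), radius 1/64


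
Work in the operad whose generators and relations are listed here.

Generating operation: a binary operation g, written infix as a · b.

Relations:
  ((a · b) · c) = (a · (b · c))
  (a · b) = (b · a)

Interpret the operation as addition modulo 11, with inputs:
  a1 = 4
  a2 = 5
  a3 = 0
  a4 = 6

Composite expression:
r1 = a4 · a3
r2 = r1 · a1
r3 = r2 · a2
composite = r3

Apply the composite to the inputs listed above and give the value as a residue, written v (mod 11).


(a4 · a3) = 6
((a4 · a3) · a1) = 10
(((a4 · a3) · a1) · a2) = 4

4 (mod 11)


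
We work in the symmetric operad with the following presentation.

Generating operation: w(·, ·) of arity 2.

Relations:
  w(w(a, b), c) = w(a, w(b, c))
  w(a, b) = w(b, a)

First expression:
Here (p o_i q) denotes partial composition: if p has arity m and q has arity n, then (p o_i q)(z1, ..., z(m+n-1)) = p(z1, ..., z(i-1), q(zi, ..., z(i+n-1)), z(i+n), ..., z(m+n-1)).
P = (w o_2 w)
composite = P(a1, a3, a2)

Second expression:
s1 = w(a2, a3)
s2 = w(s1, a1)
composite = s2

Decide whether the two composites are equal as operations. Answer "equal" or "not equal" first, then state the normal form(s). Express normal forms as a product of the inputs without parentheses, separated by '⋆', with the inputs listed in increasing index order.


equal; the common form is a1 ⋆ a2 ⋆ a3

Reducing the first expression gives a1 ⋆ a2 ⋆ a3
Reducing the second expression gives a1 ⋆ a2 ⋆ a3
The normal forms match — equal.


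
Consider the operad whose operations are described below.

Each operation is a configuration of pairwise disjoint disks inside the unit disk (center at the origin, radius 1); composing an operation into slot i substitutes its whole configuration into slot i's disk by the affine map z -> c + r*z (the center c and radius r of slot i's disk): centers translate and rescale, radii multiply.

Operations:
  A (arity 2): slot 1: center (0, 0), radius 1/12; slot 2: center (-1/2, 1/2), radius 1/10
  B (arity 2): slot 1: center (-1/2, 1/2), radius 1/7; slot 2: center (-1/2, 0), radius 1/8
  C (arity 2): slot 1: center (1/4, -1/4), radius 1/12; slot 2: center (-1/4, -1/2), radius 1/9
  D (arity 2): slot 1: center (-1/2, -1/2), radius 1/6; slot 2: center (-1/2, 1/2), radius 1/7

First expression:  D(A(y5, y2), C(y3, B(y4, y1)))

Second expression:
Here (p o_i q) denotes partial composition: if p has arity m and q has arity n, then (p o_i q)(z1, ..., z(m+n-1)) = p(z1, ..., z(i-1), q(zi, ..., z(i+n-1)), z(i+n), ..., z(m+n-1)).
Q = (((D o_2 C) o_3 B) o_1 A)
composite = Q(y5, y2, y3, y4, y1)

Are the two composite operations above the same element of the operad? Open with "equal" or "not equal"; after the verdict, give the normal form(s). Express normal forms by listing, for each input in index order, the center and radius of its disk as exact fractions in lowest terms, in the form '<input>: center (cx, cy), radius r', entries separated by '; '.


In normal form, the first expression is y1: center (-137/252, 3/7), radius 1/504; y2: center (-7/12, -5/12), radius 1/60; y3: center (-13/28, 13/28), radius 1/84; y4: center (-137/252, 55/126), radius 1/441; y5: center (-1/2, -1/2), radius 1/72
In normal form, the second expression is y1: center (-137/252, 3/7), radius 1/504; y2: center (-7/12, -5/12), radius 1/60; y3: center (-13/28, 13/28), radius 1/84; y4: center (-137/252, 55/126), radius 1/441; y5: center (-1/2, -1/2), radius 1/72
One common form — equal.

equal: each reduces to y1: center (-137/252, 3/7), radius 1/504; y2: center (-7/12, -5/12), radius 1/60; y3: center (-13/28, 13/28), radius 1/84; y4: center (-137/252, 55/126), radius 1/441; y5: center (-1/2, -1/2), radius 1/72


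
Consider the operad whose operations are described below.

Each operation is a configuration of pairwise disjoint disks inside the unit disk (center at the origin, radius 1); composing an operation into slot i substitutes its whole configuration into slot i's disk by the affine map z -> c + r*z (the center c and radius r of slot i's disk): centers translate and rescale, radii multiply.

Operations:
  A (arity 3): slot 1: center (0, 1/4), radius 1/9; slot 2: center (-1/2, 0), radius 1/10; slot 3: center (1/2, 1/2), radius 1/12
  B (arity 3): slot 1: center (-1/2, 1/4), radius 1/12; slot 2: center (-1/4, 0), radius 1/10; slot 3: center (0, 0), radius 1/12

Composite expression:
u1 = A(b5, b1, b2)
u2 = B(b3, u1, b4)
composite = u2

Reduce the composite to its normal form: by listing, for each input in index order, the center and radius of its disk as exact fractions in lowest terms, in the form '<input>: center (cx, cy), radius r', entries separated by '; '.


Only the slot chain above each b matters under B; compose those maps.
input b3: applying the 1 nested substitution gives center (-1/2, 1/4), radius 1/12
input b5: applying the 2 nested substitutions gives center (-1/4, 1/40), radius 1/90
input b1: applying the 2 nested substitutions gives center (-3/10, 0), radius 1/100
input b2: applying the 2 nested substitutions gives center (-1/5, 1/20), radius 1/120
input b4: applying the 1 nested substitution gives center (0, 0), radius 1/12

b1: center (-3/10, 0), radius 1/100; b2: center (-1/5, 1/20), radius 1/120; b3: center (-1/2, 1/4), radius 1/12; b4: center (0, 0), radius 1/12; b5: center (-1/4, 1/40), radius 1/90


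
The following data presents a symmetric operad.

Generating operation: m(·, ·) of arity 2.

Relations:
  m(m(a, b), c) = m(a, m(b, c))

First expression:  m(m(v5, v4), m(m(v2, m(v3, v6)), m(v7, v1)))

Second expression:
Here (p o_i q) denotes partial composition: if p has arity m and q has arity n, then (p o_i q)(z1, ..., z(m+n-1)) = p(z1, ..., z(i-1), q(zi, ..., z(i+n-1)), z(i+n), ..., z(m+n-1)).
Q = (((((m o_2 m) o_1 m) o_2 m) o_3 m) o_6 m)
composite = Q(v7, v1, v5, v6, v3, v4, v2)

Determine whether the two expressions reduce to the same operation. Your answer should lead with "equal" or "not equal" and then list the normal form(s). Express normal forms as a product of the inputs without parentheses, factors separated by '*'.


Normal form of the first expression: v5 * v4 * v2 * v3 * v6 * v7 * v1
Normal form of the second expression: v7 * v1 * v5 * v6 * v3 * v4 * v2
The normal forms differ: not equal.

not equal: they reduce to v5 * v4 * v2 * v3 * v6 * v7 * v1 and v7 * v1 * v5 * v6 * v3 * v4 * v2


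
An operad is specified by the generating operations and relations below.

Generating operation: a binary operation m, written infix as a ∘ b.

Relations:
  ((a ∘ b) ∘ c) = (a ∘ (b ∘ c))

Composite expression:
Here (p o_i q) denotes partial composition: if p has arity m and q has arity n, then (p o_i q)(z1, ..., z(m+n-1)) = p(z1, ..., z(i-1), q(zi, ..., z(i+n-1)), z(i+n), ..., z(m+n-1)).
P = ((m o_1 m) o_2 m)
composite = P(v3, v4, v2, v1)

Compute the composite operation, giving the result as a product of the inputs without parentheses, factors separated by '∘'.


v3 ∘ v4 ∘ v2 ∘ v1

Associativity of m dissolves the nesting; only the v-input order survives.
(v4 ∘ v2) spells out as v4 ∘ v2
(v3 ∘ (v4 ∘ v2)) spells out as v3 ∘ v4 ∘ v2
((v3 ∘ (v4 ∘ v2)) ∘ v1) spells out as v3 ∘ v4 ∘ v2 ∘ v1


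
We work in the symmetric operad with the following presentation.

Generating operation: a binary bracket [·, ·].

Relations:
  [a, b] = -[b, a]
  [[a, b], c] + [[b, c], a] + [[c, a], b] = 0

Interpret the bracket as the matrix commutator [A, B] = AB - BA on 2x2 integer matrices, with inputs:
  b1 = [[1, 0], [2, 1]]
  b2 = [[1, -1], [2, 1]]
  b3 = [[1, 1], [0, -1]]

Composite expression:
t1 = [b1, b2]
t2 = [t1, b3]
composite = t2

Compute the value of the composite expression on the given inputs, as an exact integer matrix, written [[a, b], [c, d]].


[[0, 4], [0, 0]]

[b1, b2] = [[2, 0], [0, -2]]
[[b1, b2], b3] = [[0, 4], [0, 0]]


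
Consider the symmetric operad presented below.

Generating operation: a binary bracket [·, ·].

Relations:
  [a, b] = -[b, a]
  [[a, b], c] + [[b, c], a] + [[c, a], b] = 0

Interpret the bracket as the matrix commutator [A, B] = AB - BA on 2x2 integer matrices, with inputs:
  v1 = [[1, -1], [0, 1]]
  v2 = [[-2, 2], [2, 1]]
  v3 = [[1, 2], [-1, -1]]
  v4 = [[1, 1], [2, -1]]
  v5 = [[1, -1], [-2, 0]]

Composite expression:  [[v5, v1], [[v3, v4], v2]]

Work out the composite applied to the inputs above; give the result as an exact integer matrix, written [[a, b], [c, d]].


[[2, -40], [-8, -2]]

[v5, v1] = [[-2, -1], [0, 2]]
[v3, v4] = [[5, -2], [-6, -5]]
[[v3, v4], v2] = [[8, 14], [-2, -8]]
[[v5, v1], [[v3, v4], v2]] = [[2, -40], [-8, -2]]


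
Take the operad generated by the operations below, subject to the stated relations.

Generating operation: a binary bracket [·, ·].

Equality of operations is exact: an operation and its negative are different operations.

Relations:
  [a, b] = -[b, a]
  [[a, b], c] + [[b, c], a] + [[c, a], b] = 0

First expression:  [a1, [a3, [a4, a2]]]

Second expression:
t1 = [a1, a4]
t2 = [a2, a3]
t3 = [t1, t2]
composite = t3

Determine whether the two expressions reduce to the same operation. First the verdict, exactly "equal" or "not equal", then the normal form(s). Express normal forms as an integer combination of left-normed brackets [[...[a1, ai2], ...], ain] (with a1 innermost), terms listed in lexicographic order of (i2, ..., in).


not equal; first: [[[a1, a2], a4], a3] - [[[a1, a3], a2], a4] + [[[a1, a3], a4], a2] - [[[a1, a4], a2], a3]; second: [[[a1, a4], a2], a3] - [[[a1, a4], a3], a2]


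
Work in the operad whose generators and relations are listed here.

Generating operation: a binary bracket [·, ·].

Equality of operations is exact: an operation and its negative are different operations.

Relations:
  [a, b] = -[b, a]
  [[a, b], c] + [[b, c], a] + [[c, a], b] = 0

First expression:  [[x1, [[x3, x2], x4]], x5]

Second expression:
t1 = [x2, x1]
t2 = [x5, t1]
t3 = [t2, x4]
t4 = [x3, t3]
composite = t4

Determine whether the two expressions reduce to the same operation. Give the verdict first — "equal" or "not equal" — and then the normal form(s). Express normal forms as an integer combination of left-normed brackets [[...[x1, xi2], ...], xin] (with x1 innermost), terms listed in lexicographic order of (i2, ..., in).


not equal; first: -[[[[x1, x2], x3], x4], x5] + [[[[x1, x3], x2], x4], x5] + [[[[x1, x4], x2], x3], x5] - [[[[x1, x4], x3], x2], x5]; second: -[[[[x1, x2], x5], x4], x3]

Reducing the first expression gives -[[[[x1, x2], x3], x4], x5] + [[[[x1, x3], x2], x4], x5] + [[[[x1, x4], x2], x3], x5] - [[[[x1, x4], x3], x2], x5]
Reducing the second expression gives -[[[[x1, x2], x5], x4], x3]
They disagree, so not equal.


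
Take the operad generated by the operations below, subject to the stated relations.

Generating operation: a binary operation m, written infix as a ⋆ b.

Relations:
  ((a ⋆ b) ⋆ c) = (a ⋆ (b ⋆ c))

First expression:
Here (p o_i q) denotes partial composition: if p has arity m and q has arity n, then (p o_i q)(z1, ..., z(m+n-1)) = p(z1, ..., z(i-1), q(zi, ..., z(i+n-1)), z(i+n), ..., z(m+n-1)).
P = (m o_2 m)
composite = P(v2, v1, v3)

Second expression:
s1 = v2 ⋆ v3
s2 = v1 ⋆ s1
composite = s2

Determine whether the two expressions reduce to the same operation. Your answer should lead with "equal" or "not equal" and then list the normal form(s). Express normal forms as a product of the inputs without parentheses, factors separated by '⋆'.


not equal — first v2 ⋆ v1 ⋆ v3, second v1 ⋆ v2 ⋆ v3

Reducing the first expression gives v2 ⋆ v1 ⋆ v3
Reducing the second expression gives v1 ⋆ v2 ⋆ v3
They disagree, so not equal.


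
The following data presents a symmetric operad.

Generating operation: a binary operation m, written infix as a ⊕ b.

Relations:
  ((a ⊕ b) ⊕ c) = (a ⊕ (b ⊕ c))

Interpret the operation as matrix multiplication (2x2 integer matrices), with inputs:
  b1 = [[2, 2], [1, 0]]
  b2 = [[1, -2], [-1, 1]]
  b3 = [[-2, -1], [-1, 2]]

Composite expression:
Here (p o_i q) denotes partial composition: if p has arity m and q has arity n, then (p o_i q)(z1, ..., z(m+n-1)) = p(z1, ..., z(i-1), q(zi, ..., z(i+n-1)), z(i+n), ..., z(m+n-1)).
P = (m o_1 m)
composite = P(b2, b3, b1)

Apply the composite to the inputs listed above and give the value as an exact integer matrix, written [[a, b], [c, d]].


[[-5, 0], [5, 2]]

(b2 ⊕ b3) = [[0, -5], [1, 3]]
((b2 ⊕ b3) ⊕ b1) = [[-5, 0], [5, 2]]


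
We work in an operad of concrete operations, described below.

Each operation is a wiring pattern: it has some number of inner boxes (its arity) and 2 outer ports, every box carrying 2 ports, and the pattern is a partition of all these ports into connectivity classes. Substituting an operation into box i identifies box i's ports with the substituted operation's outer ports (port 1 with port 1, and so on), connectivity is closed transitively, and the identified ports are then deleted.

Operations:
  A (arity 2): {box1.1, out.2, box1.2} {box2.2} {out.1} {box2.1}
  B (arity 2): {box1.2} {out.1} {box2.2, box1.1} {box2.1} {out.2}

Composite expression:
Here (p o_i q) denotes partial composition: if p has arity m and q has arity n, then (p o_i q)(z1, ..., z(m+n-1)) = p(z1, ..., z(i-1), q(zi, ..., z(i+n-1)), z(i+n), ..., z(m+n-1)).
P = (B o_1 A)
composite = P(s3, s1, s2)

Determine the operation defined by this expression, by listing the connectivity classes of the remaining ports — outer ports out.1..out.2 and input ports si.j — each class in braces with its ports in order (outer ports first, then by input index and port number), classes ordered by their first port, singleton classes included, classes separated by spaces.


{out.1} {out.2} {s1.1} {s1.2} {s2.1} {s2.2} {s3.1, s3.2}

Two ports join when wires chain via B-identified ports.
A over (s3, s1) gives {out.1} {out.2, s3.1, s3.2} {s1.1} {s1.2}, out.j being that stage's outer ports
B over (s3, s1, s2) gives {out.1} {out.2} {s1.1} {s1.2} {s2.1} {s2.2} {s3.1, s3.2}, out.j being that stage's outer ports
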